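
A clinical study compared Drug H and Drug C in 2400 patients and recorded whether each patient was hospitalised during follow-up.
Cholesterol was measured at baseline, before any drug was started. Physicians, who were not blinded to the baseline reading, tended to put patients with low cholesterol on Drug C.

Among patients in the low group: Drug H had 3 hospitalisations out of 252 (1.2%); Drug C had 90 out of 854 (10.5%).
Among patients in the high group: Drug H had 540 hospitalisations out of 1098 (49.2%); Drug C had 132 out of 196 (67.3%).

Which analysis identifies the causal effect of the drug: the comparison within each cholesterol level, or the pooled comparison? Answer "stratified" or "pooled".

stratified

Cholesterol satisfies the back-door criterion: it is not a descendant of the drug, and it blocks the spurious path from drug to outcome. Adjusting for it (i.e., using the within-cholesterol rates) gives the causal effect.
Within each level — low: 1.2% vs 10.5%; high: 49.2% vs 67.3% — Drug H is lower every time.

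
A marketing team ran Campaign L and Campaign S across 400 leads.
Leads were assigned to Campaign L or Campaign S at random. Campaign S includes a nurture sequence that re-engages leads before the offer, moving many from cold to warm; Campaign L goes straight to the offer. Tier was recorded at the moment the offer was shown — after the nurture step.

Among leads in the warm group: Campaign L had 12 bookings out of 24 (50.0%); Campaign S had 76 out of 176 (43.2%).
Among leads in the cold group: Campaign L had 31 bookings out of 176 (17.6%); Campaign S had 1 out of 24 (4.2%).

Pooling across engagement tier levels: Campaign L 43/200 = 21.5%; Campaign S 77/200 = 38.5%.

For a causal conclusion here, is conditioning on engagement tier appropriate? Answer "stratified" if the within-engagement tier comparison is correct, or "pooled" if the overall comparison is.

pooled

Because the campaign influences engagement tier, engagement tier is a post-treatment mediator, not a confounder. Stratifying on it would bias the estimate; the causal effect is the crude pooled difference.
Pooled: Campaign L 21.5% vs Campaign S 38.5%; Campaign S is higher overall.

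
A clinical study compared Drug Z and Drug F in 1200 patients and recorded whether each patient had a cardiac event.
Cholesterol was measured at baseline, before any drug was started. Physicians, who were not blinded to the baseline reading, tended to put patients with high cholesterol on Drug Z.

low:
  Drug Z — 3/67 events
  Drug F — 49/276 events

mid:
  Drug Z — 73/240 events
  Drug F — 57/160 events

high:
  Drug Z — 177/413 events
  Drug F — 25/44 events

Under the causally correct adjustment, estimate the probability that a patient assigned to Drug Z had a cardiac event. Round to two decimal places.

0.28

Cholesterol differs across drugs for reasons unrelated to any effect of the drug itself, and it separately predicts the outcome — a classic confounder. We must compare within cholesterol levels.
Standardising Drug Z to the population cholesterol mix: 0.286·3/67 + 0.333·73/240 + 0.381·177/413 = 0.277.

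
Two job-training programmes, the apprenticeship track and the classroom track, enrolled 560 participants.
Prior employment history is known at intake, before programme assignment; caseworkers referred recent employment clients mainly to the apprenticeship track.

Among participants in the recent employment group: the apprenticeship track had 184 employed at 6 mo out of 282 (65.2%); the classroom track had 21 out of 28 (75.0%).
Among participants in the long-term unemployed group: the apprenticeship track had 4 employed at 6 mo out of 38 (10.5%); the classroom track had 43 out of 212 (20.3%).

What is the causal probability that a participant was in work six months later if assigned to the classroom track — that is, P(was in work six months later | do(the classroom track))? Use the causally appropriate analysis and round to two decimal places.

0.51

The stratified and pooled comparisons disagree (the classroom track wins within each prior employment history; the apprenticeship track wins overall), so the answer turns on the causal role of prior employment history.
The imbalance in prior employment history arose from how participants were allocated, not from anything the programme did; and prior employment history independently affects the outcome. The pooled gap is confounded — condition on prior employment history.
Standardising the classroom track to the population prior employment history mix: 0.554·21/28 + 0.446·43/212 = 0.506.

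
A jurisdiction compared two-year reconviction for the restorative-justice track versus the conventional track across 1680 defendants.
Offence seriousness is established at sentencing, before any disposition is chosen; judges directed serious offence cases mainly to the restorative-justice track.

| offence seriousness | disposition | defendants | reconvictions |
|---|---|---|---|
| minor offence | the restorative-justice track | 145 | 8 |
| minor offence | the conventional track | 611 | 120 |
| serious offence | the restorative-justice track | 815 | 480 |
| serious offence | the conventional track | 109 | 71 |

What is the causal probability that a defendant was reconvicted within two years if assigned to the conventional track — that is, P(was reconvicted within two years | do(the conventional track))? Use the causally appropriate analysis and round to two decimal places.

0.45

The offence seriousness-specific comparison favours the restorative-justice track throughout, but the pooled figures favour the conventional track. The question is whether to condition on offence seriousness.
The imbalance in offence seriousness arose from how defendants were allocated, not from anything the disposition did; and offence seriousness independently affects the outcome. The pooled gap is confounded — condition on offence seriousness.
Standardising the conventional track to the population offence seriousness mix: 0.450·120/611 + 0.550·71/109 = 0.447.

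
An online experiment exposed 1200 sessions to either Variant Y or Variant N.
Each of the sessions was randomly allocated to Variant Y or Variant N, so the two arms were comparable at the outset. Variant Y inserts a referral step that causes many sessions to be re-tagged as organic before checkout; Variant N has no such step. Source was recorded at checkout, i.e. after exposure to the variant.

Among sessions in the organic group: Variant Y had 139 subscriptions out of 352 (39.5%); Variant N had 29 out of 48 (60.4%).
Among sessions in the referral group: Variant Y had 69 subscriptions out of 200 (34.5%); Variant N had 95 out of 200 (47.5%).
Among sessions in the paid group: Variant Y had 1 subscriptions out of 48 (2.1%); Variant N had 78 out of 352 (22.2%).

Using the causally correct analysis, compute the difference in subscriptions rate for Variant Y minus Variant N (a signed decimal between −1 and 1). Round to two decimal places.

The traffic source-specific comparison favours Variant N throughout, but the pooled figures favour Variant Y. The question is whether to condition on traffic source.
Traffic source lies on the pathway variant → traffic source → outcome, so adjusting for it blocks the indirect effect. For the total causal effect of variant, use the unadjusted pooled rates.
The causal difference is the pooled difference: 0.348 − 0.337 = +0.012.

+0.01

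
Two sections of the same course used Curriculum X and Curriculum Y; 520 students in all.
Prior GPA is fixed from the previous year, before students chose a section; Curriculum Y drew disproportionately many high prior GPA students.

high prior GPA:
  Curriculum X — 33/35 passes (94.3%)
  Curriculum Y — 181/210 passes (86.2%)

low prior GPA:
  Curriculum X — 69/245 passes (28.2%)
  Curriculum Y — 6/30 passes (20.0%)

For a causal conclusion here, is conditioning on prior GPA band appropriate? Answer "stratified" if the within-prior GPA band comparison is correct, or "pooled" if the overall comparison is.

stratified

Prior GPA band is set before the teaching method has any effect — it is not caused by the teaching method — and it independently drives the outcome. That makes it a confounder, so the causal comparison is within prior GPA band levels.
Within each level — high prior GPA: 94.3% vs 86.2%; low prior GPA: 28.2% vs 20.0% — Curriculum X is higher every time.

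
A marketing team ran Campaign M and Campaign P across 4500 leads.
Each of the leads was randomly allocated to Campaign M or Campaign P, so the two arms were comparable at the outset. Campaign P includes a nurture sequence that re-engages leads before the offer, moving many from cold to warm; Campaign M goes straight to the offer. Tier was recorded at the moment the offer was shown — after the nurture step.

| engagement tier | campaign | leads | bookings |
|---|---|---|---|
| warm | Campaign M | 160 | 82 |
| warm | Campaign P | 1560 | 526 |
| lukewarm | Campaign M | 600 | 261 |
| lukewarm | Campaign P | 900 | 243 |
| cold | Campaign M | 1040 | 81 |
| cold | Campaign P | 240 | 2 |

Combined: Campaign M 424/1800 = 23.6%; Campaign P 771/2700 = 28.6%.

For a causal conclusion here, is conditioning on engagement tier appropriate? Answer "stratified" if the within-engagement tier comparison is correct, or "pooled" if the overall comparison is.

The stratified and pooled comparisons disagree (Campaign M wins within each engagement tier; Campaign P wins overall), so the answer turns on the causal role of engagement tier.
Engagement tier here is a post-treatment variable shaped by the campaign; conditioning on it would introduce bias rather than remove it. The overall comparison is the causal one.
Pooled: Campaign M 23.6% vs Campaign P 28.6%; Campaign P is higher overall.

pooled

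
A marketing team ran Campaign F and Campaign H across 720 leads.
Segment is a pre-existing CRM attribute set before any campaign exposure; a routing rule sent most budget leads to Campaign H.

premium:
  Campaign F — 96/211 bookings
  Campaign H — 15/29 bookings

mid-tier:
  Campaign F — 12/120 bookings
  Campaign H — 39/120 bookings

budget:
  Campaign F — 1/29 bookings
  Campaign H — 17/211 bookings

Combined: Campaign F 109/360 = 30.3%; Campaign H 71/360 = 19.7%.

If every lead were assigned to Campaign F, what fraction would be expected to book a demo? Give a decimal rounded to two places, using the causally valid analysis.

Here customer segment is a common cause — it drives both which campaign a case falls under and the outcome. The crude comparison mixes populations; the stratum-specific rates are the causally relevant ones.
Standardising Campaign F to the population customer segment mix: 0.333·96/211 + 0.333·12/120 + 0.333·1/29 = 0.196.

0.20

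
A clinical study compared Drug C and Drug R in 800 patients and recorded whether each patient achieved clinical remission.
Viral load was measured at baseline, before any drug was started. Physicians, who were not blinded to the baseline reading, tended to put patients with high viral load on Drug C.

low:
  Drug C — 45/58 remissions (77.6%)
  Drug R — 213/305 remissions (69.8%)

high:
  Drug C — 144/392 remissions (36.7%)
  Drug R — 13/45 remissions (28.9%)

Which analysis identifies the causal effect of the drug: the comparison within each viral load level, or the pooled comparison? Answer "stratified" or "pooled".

stratified

Since viral load is a pre-existing factor (not a product of the drug) and it affects the outcome on its own, it is a confounder. The stratified rates, not the pooled rate, identify the causal effect.
Within each level — low: 77.6% vs 69.8%; high: 36.7% vs 28.9% — Drug C is higher every time.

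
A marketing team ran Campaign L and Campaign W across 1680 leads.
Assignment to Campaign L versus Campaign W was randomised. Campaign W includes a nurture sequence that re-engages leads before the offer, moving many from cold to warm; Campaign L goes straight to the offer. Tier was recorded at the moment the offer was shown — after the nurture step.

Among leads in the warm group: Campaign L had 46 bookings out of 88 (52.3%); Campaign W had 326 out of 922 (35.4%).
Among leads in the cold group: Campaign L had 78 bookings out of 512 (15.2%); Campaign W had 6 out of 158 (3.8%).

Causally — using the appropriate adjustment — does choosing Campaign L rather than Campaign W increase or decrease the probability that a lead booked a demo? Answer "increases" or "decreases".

The stratified and pooled comparisons disagree (Campaign L wins within each engagement tier; Campaign W wins overall), so the answer turns on the causal role of engagement tier.
Stratifying would compare campaigns among leads the campaigns themselves sorted into engagement tier groups — a form of selection on an intermediate. The unconditioned pooled rates give the total causal effect.
Pooled: Campaign L 20.7% vs Campaign W 30.7%; Campaign W is higher overall.

decreases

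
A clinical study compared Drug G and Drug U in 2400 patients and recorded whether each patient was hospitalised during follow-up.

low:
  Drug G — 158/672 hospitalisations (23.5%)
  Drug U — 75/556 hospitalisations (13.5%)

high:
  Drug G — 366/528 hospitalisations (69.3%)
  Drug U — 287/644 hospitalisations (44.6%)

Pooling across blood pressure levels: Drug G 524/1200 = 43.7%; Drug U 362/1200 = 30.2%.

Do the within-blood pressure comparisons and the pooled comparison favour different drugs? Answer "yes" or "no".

no

Within each blood pressure level (low 23.5% vs 13.5%; high 69.3% vs 44.6%), Drug U has the lower rate every time. Pooled: 43.7% vs 30.2% — Drug U has the lower rate overall. They agree.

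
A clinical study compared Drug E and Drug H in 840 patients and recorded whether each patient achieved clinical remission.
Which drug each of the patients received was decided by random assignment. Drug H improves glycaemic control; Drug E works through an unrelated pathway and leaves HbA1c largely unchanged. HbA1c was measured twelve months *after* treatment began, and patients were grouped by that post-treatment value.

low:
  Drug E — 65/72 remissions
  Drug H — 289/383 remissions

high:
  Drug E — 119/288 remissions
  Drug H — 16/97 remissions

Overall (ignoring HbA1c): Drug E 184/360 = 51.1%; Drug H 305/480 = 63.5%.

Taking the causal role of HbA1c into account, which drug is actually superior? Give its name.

Drug H

Because the drug influences HbA1c, HbA1c is a post-treatment mediator, not a confounder. Stratifying on it would bias the estimate; the causal effect is the crude pooled difference.
Pooled: Drug E 51.1% vs Drug H 63.5%; Drug H is higher overall.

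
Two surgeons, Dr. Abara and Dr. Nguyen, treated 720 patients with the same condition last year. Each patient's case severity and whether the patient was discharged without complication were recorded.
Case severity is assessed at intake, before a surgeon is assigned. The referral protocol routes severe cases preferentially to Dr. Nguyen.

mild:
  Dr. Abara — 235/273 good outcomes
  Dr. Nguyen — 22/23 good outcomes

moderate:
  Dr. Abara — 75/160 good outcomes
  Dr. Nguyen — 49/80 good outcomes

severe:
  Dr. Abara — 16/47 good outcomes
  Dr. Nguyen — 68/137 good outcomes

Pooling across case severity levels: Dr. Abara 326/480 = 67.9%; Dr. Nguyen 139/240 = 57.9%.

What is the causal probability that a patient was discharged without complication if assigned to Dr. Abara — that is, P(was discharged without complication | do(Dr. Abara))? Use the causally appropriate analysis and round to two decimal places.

0.60

The stratified and pooled comparisons disagree (Dr. Nguyen wins within each case severity; Dr. Abara wins overall), so the answer turns on the causal role of case severity.
Nothing the surgeon does changes case severity; the imbalance is an allocation artefact. With case severity also predicting the outcome, the pooled figure is confounded, and the within-stratum comparison is the causal one.
Standardising Dr. Abara to the population case severity mix: 0.411·235/273 + 0.333·75/160 + 0.256·16/47 = 0.597.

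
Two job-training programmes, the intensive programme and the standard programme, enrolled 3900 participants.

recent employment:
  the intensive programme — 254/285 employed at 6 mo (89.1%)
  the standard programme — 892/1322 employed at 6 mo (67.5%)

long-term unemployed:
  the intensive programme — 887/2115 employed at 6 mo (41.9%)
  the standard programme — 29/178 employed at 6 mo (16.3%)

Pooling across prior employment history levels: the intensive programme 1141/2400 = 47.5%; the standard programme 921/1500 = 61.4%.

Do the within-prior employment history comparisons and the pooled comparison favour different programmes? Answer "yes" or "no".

Within each prior employment history level (recent employment 89.1% vs 67.5%; long-term unemployed 41.9% vs 16.3%), the intensive programme has the higher rate every time. Pooled: 47.5% vs 61.4% — the standard programme has the higher rate overall. The two comparisons disagree.

yes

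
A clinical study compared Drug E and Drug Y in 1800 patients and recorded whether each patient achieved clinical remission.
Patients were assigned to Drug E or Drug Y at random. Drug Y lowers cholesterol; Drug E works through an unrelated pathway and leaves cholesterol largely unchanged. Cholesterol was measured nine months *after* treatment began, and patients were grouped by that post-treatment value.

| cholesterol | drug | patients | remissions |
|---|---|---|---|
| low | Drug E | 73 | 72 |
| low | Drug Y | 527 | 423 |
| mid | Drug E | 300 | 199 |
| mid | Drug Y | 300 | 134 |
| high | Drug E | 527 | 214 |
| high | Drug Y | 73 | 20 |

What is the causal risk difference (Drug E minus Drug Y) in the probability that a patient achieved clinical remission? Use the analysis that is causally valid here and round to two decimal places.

The stratified and pooled comparisons disagree (Drug E wins within each cholesterol; Drug Y wins overall), so the answer turns on the causal role of cholesterol.
The distribution of cholesterol is itself part of what the drug does — it is an intermediate outcome. Holding it fixed would remove that part of the effect; the total effect is the pooled difference.
The causal difference is the pooled difference: 0.539 − 0.641 = -0.102.

-0.10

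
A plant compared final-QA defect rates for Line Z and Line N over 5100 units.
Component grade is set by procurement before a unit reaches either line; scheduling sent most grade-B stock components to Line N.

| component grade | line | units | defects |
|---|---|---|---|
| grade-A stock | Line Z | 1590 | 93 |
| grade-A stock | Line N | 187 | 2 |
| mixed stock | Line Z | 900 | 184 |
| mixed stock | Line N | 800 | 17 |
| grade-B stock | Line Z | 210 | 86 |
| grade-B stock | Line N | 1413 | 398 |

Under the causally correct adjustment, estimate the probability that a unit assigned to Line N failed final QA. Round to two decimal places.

Line N is lower inside every component grade stratum but Line Z is lower in aggregate. Whether to stratify depends on how component grade relates to the line.
Here component grade is a common cause — it drives both which line a case falls under and the outcome. The crude comparison mixes populations; the stratum-specific rates are the causally relevant ones.
Standardising Line N to the population component grade mix: 0.348·2/187 + 0.333·17/800 + 0.318·398/1413 = 0.100.

0.10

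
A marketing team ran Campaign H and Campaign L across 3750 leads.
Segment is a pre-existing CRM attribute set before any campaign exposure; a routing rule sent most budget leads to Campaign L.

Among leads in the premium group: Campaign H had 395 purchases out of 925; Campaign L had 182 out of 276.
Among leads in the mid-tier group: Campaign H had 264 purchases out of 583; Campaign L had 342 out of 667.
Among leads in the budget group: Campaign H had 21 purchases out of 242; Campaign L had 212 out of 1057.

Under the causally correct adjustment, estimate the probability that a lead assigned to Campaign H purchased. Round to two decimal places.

0.32

Customer segment satisfies the back-door criterion: it is not a descendant of the campaign, and it blocks the spurious path from campaign to outcome. Adjusting for it (i.e., using the within-customer segment rates) gives the causal effect.
Standardising Campaign H to the population customer segment mix: 0.320·395/925 + 0.333·264/583 + 0.346·21/242 = 0.318.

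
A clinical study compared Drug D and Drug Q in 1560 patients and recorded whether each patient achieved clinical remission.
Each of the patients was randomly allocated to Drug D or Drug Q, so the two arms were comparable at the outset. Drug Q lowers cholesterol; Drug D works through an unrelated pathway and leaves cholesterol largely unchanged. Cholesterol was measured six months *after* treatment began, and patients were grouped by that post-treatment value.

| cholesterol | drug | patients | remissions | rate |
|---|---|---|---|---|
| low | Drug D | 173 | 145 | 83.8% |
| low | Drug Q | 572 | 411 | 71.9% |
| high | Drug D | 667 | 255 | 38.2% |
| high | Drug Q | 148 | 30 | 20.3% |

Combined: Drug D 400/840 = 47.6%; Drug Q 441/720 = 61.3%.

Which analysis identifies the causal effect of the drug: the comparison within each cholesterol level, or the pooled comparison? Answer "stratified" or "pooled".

pooled

Within every cholesterol level Drug D has the higher rate, yet pooled Drug Q does — Simpson's reversal.
Because the drug influences cholesterol, cholesterol is a post-treatment mediator, not a confounder. Stratifying on it would bias the estimate; the causal effect is the crude pooled difference.
Pooled: Drug D 47.6% vs Drug Q 61.3%; Drug Q is higher overall.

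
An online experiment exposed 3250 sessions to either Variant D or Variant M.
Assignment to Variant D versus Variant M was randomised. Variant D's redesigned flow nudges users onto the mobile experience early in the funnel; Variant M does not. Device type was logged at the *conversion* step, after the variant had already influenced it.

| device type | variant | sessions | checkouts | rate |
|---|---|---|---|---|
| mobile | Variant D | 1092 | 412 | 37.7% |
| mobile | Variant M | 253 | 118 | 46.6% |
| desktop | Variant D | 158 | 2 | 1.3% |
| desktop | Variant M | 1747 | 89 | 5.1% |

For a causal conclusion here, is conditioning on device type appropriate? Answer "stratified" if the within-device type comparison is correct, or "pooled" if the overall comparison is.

The stratified and pooled comparisons disagree (Variant M wins within each device type; Variant D wins overall), so the answer turns on the causal role of device type.
Device type is downstream of the variant. One should not condition on a consequence of treatment, so the overall rates are the right comparison.
Pooled: Variant D 33.1% vs Variant M 10.3%; Variant D is higher overall.

pooled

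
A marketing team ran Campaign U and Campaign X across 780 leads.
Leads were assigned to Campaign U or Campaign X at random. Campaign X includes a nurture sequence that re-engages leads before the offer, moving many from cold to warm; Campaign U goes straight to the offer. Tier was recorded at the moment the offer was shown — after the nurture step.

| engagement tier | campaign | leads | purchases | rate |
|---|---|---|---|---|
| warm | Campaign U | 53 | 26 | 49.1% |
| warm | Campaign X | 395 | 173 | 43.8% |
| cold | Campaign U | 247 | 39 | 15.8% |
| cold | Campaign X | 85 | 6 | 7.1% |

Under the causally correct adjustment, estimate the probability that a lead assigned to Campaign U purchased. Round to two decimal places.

0.22

The distribution of engagement tier is itself part of what the campaign does — it is an intermediate outcome. Holding it fixed would remove that part of the effect; the total effect is the pooled difference.
So P(outcome | do(Campaign U)) is just the pooled rate for Campaign U: 65/300 = 0.217.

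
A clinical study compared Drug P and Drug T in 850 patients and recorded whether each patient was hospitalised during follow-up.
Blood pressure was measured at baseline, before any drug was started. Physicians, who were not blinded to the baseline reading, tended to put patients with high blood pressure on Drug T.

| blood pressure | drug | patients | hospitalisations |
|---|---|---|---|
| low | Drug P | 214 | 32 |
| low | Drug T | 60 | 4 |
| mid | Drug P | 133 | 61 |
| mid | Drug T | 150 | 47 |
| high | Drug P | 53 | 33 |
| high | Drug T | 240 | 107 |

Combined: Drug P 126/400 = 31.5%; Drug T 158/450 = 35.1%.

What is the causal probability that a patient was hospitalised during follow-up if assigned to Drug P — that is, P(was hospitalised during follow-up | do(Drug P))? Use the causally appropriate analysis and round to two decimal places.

Within every blood pressure level Drug T has the lower rate, yet pooled Drug P does — Simpson's reversal.
Nothing the drug does changes blood pressure; the imbalance is an allocation artefact. With blood pressure also predicting the outcome, the pooled figure is confounded, and the within-stratum comparison is the causal one.
Standardising Drug P to the population blood pressure mix: 0.322·32/214 + 0.333·61/133 + 0.345·33/53 = 0.416.

0.42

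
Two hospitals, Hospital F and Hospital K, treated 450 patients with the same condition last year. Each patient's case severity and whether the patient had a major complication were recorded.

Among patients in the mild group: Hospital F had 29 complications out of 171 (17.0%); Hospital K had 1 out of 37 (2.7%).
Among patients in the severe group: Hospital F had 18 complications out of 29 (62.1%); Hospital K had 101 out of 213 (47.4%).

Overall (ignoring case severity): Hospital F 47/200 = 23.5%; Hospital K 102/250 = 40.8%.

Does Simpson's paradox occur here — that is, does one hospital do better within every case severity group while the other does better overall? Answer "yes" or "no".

Within each case severity level (mild 17.0% vs 2.7%; severe 62.1% vs 47.4%), Hospital K has the lower rate every time. Pooled: 23.5% vs 40.8% — Hospital F has the lower rate overall. The two comparisons disagree.

yes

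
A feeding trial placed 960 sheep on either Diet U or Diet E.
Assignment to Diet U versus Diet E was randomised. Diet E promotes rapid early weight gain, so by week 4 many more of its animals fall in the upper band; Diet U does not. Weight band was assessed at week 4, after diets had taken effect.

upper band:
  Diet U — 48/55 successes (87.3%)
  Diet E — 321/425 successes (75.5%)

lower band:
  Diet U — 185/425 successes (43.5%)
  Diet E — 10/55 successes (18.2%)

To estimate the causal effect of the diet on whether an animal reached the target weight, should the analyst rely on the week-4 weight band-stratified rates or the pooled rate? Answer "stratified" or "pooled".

Because the diet influences week-4 weight band, week-4 weight band is a post-treatment mediator, not a confounder. Stratifying on it would bias the estimate; the causal effect is the crude pooled difference.
Pooled: Diet U 48.5% vs Diet E 69.0%; Diet E is higher overall.

pooled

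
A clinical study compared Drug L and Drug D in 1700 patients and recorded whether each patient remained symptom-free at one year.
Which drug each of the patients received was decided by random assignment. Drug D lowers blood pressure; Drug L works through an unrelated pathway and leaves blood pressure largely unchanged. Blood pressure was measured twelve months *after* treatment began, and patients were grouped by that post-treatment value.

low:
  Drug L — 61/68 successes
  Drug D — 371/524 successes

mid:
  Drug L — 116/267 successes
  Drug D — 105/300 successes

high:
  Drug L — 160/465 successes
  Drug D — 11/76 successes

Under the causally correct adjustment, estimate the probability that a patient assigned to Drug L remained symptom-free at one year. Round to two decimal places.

Blood pressure is downstream of the drug. One should not condition on a consequence of treatment, so the overall rates are the right comparison.
So P(outcome | do(Drug L)) is just the pooled rate for Drug L: 337/800 = 0.421.

0.42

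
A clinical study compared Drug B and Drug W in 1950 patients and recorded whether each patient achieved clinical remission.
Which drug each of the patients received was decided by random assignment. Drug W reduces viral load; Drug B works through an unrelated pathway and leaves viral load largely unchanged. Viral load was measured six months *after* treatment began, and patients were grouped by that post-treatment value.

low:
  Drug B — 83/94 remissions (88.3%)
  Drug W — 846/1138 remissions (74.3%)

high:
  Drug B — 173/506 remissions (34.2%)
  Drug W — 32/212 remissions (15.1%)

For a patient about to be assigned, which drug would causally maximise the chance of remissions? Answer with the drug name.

The stratified and pooled comparisons disagree (Drug B wins within each viral load; Drug W wins overall), so the answer turns on the causal role of viral load.
Viral load is recorded after the drug and is itself shifted by it — it sits on the causal path from drug to outcome. Conditioning on a mediator would strip out part of the effect we want; the pooled comparison gives the total causal effect.
Pooled: Drug B 42.7% vs Drug W 65.0%; Drug W is higher overall.

Drug W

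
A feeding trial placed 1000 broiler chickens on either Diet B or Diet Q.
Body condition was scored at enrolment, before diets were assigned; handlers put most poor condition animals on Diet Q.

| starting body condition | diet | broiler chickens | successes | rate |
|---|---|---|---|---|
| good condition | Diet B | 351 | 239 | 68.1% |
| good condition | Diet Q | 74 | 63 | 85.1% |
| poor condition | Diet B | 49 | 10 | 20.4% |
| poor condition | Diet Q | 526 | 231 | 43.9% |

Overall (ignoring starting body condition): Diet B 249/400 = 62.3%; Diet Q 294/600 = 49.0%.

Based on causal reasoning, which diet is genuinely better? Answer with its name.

Diet Q

Nothing the diet does changes starting body condition; the imbalance is an allocation artefact. With starting body condition also predicting the outcome, the pooled figure is confounded, and the within-stratum comparison is the causal one.
Within each level — good condition: 68.1% vs 85.1%; poor condition: 20.4% vs 43.9% — Diet Q is higher every time.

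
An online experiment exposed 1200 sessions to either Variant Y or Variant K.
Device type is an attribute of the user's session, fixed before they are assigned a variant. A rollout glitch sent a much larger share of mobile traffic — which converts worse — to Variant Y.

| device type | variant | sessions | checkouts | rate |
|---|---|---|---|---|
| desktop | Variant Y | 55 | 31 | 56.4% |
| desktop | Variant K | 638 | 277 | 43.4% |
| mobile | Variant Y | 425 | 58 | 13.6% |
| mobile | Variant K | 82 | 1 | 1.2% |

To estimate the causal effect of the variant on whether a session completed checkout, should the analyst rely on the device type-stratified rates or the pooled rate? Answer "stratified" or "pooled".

stratified

Since device type is a pre-existing factor (not a product of the variant) and it affects the outcome on its own, it is a confounder. The stratified rates, not the pooled rate, identify the causal effect.
Within each level — desktop: 56.4% vs 43.4%; mobile: 13.6% vs 1.2% — Variant Y is higher every time.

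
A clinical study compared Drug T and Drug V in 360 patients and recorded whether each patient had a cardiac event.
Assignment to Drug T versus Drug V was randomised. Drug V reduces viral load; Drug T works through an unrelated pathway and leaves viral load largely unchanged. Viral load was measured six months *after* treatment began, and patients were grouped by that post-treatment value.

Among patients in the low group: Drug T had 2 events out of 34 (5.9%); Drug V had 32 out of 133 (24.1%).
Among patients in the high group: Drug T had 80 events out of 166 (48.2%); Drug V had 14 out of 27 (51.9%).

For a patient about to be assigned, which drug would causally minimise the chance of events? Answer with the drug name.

Drug V

Within every viral load level Drug T has the lower rate, yet pooled Drug V does — Simpson's reversal.
The distribution of viral load is itself part of what the drug does — it is an intermediate outcome. Holding it fixed would remove that part of the effect; the total effect is the pooled difference.
Pooled: Drug T 41.0% vs Drug V 28.7%; Drug V is lower overall.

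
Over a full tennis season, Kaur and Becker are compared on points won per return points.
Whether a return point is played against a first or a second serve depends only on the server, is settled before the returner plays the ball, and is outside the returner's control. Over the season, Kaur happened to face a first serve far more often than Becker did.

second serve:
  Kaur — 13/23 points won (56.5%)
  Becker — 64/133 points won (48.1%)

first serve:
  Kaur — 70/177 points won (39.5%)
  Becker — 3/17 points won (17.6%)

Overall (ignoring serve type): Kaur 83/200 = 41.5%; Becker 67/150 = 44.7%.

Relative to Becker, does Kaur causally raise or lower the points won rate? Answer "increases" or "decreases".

The imbalance in serve type arose from how return points were allocated, not from anything the player did; and serve type independently affects the outcome. The pooled gap is confounded — condition on serve type.
Within each level — second serve: 56.5% vs 48.1%; first serve: 39.5% vs 17.6% — Kaur is higher every time.

increases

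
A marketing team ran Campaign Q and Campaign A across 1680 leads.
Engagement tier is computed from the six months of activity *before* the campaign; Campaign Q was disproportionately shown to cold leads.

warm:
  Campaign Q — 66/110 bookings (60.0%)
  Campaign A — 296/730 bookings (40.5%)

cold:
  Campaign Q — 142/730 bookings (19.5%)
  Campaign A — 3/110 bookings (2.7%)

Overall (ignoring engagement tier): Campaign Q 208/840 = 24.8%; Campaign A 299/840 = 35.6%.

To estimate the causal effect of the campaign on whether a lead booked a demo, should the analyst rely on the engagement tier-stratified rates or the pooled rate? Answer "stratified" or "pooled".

The engagement tier-specific comparison favours Campaign Q throughout, but the pooled figures favour Campaign A. The question is whether to condition on engagement tier.
Engagement tier is set before the campaign has any effect — it is not caused by the campaign — and it independently drives the outcome. That makes it a confounder, so the causal comparison is within engagement tier levels.
Within each level — warm: 60.0% vs 40.5%; cold: 19.5% vs 2.7% — Campaign Q is higher every time.

stratified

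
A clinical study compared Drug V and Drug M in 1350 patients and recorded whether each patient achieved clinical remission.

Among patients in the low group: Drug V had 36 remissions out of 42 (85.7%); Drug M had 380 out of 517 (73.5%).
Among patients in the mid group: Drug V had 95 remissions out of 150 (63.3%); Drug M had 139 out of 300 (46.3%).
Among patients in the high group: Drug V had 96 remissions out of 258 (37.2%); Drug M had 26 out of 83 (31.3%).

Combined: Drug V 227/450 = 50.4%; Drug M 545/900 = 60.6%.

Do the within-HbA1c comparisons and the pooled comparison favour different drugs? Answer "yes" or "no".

Within each HbA1c level (low 85.7% vs 73.5%; mid 63.3% vs 46.3%; high 37.2% vs 31.3%), Drug V has the higher rate every time. Pooled: 50.4% vs 60.6% — Drug M has the higher rate overall. The two comparisons disagree.

yes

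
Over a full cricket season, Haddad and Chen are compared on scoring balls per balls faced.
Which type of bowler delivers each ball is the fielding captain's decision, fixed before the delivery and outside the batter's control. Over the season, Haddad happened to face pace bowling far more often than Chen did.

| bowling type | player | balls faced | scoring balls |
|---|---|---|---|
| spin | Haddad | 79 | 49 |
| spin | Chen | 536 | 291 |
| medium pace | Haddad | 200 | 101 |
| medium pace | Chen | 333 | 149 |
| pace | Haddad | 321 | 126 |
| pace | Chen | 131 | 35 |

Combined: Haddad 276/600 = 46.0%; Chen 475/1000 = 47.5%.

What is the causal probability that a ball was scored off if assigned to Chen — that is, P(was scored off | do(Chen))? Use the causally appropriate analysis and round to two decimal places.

The bowling type-specific comparison favours Haddad throughout, but the pooled figures favour Chen. The question is whether to condition on bowling type.
Here bowling type is a common cause — it drives both which player a case falls under and the outcome. The crude comparison mixes populations; the stratum-specific rates are the causally relevant ones.
Standardising Chen to the population bowling type mix: 0.384·291/536 + 0.333·149/333 + 0.282·35/131 = 0.433.

0.43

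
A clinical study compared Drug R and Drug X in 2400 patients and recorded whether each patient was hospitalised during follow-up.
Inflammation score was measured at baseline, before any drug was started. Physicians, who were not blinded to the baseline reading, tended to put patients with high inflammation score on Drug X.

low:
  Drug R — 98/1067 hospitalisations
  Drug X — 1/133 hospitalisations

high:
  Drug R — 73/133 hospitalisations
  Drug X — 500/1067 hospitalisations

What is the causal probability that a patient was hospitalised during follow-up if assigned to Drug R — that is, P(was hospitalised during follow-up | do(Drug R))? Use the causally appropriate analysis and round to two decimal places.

Drug X is lower inside every inflammation score stratum but Drug R is lower in aggregate. Whether to stratify depends on how inflammation score relates to the drug.
Inflammation score is set before the drug has any effect — it is not caused by the drug — and it independently drives the outcome. That makes it a confounder, so the causal comparison is within inflammation score levels.
Standardising Drug R to the population inflammation score mix: 0.500·98/1067 + 0.500·73/133 = 0.320.

0.32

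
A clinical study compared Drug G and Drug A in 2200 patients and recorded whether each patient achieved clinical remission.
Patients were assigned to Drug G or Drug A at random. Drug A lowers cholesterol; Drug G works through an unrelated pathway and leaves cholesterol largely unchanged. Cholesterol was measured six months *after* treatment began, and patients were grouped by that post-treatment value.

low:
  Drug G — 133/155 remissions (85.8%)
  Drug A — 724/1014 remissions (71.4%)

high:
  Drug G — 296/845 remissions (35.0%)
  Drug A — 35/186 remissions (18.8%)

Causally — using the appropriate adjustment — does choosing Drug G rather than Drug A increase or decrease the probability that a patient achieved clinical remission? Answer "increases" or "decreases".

Because the drug influences cholesterol, cholesterol is a post-treatment mediator, not a confounder. Stratifying on it would bias the estimate; the causal effect is the crude pooled difference.
Pooled: Drug G 42.9% vs Drug A 63.2%; Drug A is higher overall.

decreases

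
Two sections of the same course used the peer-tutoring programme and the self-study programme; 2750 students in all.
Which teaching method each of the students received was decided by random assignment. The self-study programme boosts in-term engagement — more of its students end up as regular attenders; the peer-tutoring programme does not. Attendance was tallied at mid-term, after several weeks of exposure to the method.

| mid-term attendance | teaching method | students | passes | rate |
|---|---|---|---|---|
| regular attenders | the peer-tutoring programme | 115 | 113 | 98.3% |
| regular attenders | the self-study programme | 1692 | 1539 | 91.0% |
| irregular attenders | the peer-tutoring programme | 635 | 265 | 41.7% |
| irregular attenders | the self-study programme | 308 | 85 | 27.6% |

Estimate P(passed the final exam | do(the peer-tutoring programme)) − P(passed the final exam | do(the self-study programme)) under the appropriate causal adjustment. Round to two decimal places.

-0.31

the peer-tutoring programme is higher inside every mid-term attendance stratum but the self-study programme is higher in aggregate. Whether to stratify depends on how mid-term attendance relates to the teaching method.
Mid-term attendance lies on the pathway teaching method → mid-term attendance → outcome, so adjusting for it blocks the indirect effect. For the total causal effect of teaching method, use the unadjusted pooled rates.
The causal difference is the pooled difference: 0.504 − 0.812 = -0.308.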